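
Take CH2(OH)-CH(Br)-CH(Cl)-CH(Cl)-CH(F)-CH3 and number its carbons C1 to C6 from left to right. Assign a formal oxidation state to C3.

0

C3 has one bond to C (0), one bond to C (0), one bond to Cl (+1), one bond to H (-1).
Oxidation state = 0 + 0 + 1 − 1 = 0.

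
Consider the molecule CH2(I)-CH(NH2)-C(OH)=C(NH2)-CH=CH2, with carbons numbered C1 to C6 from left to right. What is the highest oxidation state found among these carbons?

Bonds to more-electronegative neighbours contribute +1 each, bonds to H or metals contribute −1 each, and C–C bonds contribute 0. Tallying each carbon:
C1: 1C, 2H, 1I → 0 − 2 + 1 = -1
C2: 2C, 1H, 1N → 0 − 1 + 1 = 0
C3: 3C, 1O → 0 + 1 = +1
C4: 3C, 1N → 0 + 1 = +1
C5: 3C, 1H → 0 − 1 = -1
C6: 2C, 2H → 0 − 2 = -2
The highest value is +1.

+1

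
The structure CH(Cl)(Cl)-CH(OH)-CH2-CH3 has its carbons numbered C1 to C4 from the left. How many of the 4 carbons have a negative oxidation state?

Tallying each carbon's bonds:
C1: 1C, 1H, 2Cl → 0 − 1 + 2 = +1
C2: 2C, 1H, 1O → 0 − 1 + 1 = 0
C3: 2C, 2H → 0 − 2 = -2
C4: 1C, 3H → 0 − 3 = -3
2 carbons (C3, C4) meet the condition.

2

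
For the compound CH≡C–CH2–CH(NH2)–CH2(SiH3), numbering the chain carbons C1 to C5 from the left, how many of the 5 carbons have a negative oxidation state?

Assign +1 per bond to O/N/halogen, −1 per bond to H or an electropositive element, and 0 per bond to carbon. Tallying each carbon:
C1: 3C, 1H → 0 − 1 = -1
C2: 4C → 0 = 0
C3: 2C, 2H → 0 − 2 = -2
C4: 2C, 1H, 1N → 0 − 1 + 1 = 0
C5: 1C, 2H, 1Si → 0 − 2 − 1 = -3
3 carbons (C1, C3, C5) meet the condition.

3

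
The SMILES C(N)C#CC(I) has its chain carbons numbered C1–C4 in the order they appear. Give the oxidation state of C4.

-1

Assign +1 per bond to O/N/halogen, −1 per bond to H or an electropositive element, and 0 per bond to carbon.
C4 has one bond to C (0), one bond to I (+1), one bond to H (-1), one bond to H (-1).
Oxidation state = 0 + 1 − 1 − 1 = -1.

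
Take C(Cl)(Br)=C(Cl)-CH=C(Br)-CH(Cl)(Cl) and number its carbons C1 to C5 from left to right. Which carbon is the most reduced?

C3

Bonds to more-electronegative neighbours contribute +1 each, bonds to H or metals contribute −1 each, and C–C bonds contribute 0. Tallying each carbon:
C1: 2C, 1Cl, 1Br → 0 + 1 + 1 = +2
C2: 3C, 1Cl → 0 + 1 = +1
C3: 3C, 1H → 0 − 1 = -1
C4: 3C, 1Br → 0 + 1 = +1
C5: 1C, 1H, 2Cl → 0 − 1 + 2 = +1
The most reduced carbon is C3 at -1.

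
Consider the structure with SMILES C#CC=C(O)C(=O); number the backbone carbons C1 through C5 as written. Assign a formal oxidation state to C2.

0

C2 has a triple bond to C (3×0 = 0), one bond to C (0).
Oxidation state = 0 + 0 = 0.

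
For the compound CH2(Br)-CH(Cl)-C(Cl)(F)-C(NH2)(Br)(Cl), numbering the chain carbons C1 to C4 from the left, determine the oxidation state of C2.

0

Bonds to more-electronegative neighbours contribute +1 each, bonds to H or metals contribute −1 each, and C–C bonds contribute 0.
C2 has one bond to C (0), one bond to C (0), one bond to H (-1), one bond to Cl (+1).
Oxidation state = 0 + 0 − 1 + 1 = 0.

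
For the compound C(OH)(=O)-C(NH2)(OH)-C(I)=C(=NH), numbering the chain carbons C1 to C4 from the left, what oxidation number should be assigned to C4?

Count +1 for every bond to an atom more electronegative than carbon and −1 for every bond to one less electronegative; C–C bonds are 0.
C4 has a double bond to C (2×0 = 0), a double bond to N (2×+1 = +2).
Oxidation state = 0 + 2 = +2.

+2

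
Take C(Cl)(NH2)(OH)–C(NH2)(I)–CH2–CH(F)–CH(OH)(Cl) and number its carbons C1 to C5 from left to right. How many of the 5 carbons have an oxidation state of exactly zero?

1

Tallying each carbon's bonds:
C1: 1C, 1O, 1N, 1Cl → 0 + 1 + 1 + 1 = +3
C2: 2C, 1N, 1I → 0 + 1 + 1 = +2
C3: 2C, 2H → 0 − 2 = -2
C4: 2C, 1H, 1F → 0 − 1 + 1 = 0
C5: 1C, 1H, 1O, 1Cl → 0 − 1 + 1 + 1 = +1
1 carbon (C4) meets the condition.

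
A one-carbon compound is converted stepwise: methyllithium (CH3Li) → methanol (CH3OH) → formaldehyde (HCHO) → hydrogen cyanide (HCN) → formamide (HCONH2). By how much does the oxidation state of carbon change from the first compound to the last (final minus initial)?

Carbon oxidation states along the series — methyllithium: -4, methanol: -2, formaldehyde: 0, hydrogen cyanide: +2, formamide: +2.
Net change = +2 − (-4) = +6.

+6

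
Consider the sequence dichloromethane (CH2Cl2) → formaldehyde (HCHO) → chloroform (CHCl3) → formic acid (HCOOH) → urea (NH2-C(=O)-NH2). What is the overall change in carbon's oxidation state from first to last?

Carbon oxidation states along the series — dichloromethane: 0, formaldehyde: 0, chloroform: +2, formic acid: +2, urea: +4.
Net change = +4 − (0) = +4.

+4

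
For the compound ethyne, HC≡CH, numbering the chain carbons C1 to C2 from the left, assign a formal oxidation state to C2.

C2 has one bond to H (-1), a triple bond to C (3×0 = 0).
Oxidation state = -1 + 0 = -1.

-1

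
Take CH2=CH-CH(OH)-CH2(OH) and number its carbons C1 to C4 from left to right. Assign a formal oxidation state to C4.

Assign +1 per bond to O/N/halogen, −1 per bond to H or an electropositive element, and 0 per bond to carbon.
C4 has one bond to C (0), one bond to O (+1), one bond to H (-1), one bond to H (-1).
Oxidation state = 0 + 1 − 1 − 1 = -1.

-1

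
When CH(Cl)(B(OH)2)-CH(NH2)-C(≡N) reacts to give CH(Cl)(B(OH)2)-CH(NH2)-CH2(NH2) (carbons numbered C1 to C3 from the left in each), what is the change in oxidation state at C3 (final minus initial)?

-4

Before: C3 has 1 bond to C, 3 bonds to N → oxidation state +3.
After: C3 has 1 bond to C, 2 bonds to H, 1 bond to N → oxidation state -1.
Δ = -1 − (+3) = -4, so this is a reduction at C3.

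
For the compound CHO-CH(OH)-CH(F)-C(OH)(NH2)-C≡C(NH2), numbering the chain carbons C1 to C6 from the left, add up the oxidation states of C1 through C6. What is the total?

+4

Assign +1 per bond to O/N/halogen, −1 per bond to H or an electropositive element, and 0 per bond to carbon. Tallying each carbon:
C1: 1C, 1H, 2O → 0 − 1 + 2 = +1
C2: 2C, 1H, 1O → 0 − 1 + 1 = 0
C3: 2C, 1H, 1F → 0 − 1 + 1 = 0
C4: 2C, 1O, 1N → 0 + 1 + 1 = +2
C5: 4C → 0 = 0
C6: 3C, 1N → 0 + 1 = +1
Sum = +1 + 0 + 0 + 2 + 0 + 1 = +4.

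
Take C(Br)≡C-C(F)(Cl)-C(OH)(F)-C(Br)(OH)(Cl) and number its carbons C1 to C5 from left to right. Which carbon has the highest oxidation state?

C5

Assign +1 per bond to O/N/halogen, −1 per bond to H or an electropositive element, and 0 per bond to carbon. Tallying each carbon:
C1: 3C, 1Br → 0 + 1 = +1
C2: 4C → 0 = 0
C3: 2C, 1F, 1Cl → 0 + 1 + 1 = +2
C4: 2C, 1O, 1F → 0 + 1 + 1 = +2
C5: 1C, 1O, 1Cl, 1Br → 0 + 1 + 1 + 1 = +3
The most oxidised carbon is C5 at +3.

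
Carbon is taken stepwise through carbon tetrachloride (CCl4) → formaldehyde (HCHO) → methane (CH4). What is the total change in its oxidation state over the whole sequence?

-8

Carbon oxidation states along the series — carbon tetrachloride: +4, formaldehyde: 0, methane: -4.
Net change = -4 − (+4) = -8.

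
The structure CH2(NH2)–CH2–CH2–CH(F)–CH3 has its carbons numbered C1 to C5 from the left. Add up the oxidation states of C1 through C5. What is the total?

Tallying each carbon's bonds:
C1: 1C, 2H, 1N → 0 − 2 + 1 = -1
C2: 2C, 2H → 0 − 2 = -2
C3: 2C, 2H → 0 − 2 = -2
C4: 2C, 1H, 1F → 0 − 1 + 1 = 0
C5: 1C, 3H → 0 − 3 = -3
Sum = -1 − 2 − 2 + 0 − 3 = -8.

-8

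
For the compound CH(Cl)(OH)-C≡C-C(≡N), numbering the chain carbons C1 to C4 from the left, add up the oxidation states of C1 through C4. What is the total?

+4

Bonds to more-electronegative neighbours contribute +1 each, bonds to H or metals contribute −1 each, and C–C bonds contribute 0. Tallying each carbon:
C1: 1C, 1H, 1O, 1Cl → 0 − 1 + 1 + 1 = +1
C2: 4C → 0 = 0
C3: 4C → 0 = 0
C4: 1C, 3N → 0 + 3 = +3
Sum = +1 + 0 + 0 + 3 = +4.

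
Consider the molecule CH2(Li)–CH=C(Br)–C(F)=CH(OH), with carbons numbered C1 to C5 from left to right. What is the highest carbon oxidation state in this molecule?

Bonds to more-electronegative neighbours contribute +1 each, bonds to H or metals contribute −1 each, and C–C bonds contribute 0. Tallying each carbon:
C1: 1C, 2H, 1Li → 0 − 2 − 1 = -3
C2: 3C, 1H → 0 − 1 = -1
C3: 3C, 1Br → 0 + 1 = +1
C4: 3C, 1F → 0 + 1 = +1
C5: 2C, 1H, 1O → 0 − 1 + 1 = 0
The highest value is +1.

+1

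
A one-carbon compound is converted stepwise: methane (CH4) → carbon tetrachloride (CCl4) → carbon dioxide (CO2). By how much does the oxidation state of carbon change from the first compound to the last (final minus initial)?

+8

Carbon oxidation states along the series — methane: -4, carbon tetrachloride: +4, carbon dioxide: +4.
Net change = +4 − (-4) = +8.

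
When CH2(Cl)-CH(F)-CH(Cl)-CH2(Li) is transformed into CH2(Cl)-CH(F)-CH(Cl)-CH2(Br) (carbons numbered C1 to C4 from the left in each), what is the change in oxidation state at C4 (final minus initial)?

+2

Before: C4 has 1 bond to C, 2 bonds to H, 1 bond to Li → oxidation state -3.
After: C4 has 1 bond to C, 2 bonds to H, 1 bond to Br → oxidation state -1.
Δ = -1 − (-3) = +2, so this is an oxidation at C4.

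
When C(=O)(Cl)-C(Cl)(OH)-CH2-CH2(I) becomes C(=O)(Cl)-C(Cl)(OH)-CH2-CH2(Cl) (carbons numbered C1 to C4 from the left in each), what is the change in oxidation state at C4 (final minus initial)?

Before: C4 has 1 bond to C, 2 bonds to H, 1 bond to I → oxidation state -1.
After: C4 has 1 bond to C, 2 bonds to H, 1 bond to Cl → oxidation state -1.
Δ = -1 − (-1) = 0, so no net redox change at C4.

0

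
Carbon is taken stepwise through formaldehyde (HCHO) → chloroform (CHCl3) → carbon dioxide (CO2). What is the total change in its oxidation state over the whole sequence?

Carbon oxidation states along the series — formaldehyde: 0, chloroform: +2, carbon dioxide: +4.
Net change = +4 − (0) = +4.

+4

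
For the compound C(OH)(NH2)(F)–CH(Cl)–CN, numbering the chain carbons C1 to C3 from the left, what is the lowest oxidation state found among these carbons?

Tallying each carbon's bonds:
C1: 1C, 1O, 1N, 1F → 0 + 1 + 1 + 1 = +3
C2: 2C, 1H, 1Cl → 0 − 1 + 1 = 0
C3: 1C, 3N → 0 + 3 = +3
The lowest value is 0.

0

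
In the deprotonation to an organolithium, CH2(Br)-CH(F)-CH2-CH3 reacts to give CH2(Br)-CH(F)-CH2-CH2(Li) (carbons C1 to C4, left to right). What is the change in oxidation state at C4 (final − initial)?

0

Before: C4 has 1 bond to C, 3 bonds to H → oxidation state -3.
After: C4 has 1 bond to C, 2 bonds to H, 1 bond to Li → oxidation state -3.
Δ = -3 − (-3) = 0, so no net redox change at C4.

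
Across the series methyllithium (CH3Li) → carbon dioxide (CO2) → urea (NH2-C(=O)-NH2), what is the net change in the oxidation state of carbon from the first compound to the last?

+8

Carbon oxidation states along the series — methyllithium: -4, carbon dioxide: +4, urea: +4.
Net change = +4 − (-4) = +8.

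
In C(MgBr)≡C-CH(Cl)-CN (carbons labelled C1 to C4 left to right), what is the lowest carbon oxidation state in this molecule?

Tallying each carbon's bonds:
C1: 3C, 1Mg → 0 − 1 = -1
C2: 4C → 0 = 0
C3: 2C, 1H, 1Cl → 0 − 1 + 1 = 0
C4: 1C, 3N → 0 + 3 = +3
The lowest value is -1.

-1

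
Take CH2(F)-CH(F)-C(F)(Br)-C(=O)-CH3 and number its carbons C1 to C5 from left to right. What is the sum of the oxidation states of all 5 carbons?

Each bond to a more electronegative atom (O, N, halogen) counts +1, each bond to a less electronegative atom (H, metal, B, Si) counts −1, and each C–C bond counts 0. Tallying each carbon:
C1: 1C, 2H, 1F → 0 − 2 + 1 = -1
C2: 2C, 1H, 1F → 0 − 1 + 1 = 0
C3: 2C, 1F, 1Br → 0 + 1 + 1 = +2
C4: 2C, 2O → 0 + 2 = +2
C5: 1C, 3H → 0 − 3 = -3
Sum = -1 + 0 + 2 + 2 − 3 = 0.

0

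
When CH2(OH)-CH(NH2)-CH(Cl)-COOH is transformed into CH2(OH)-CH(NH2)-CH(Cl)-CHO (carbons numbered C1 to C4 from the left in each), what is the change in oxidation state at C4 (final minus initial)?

Before: C4 has 1 bond to C, 3 bonds to O → oxidation state +3.
After: C4 has 1 bond to C, 1 bond to H, 2 bonds to O → oxidation state +1.
Δ = +1 − (+3) = -2, so this is a reduction at C4.

-2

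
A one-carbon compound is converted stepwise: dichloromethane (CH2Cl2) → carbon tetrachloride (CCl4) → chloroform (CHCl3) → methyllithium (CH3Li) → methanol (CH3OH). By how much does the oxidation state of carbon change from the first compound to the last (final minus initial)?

Carbon oxidation states along the series — dichloromethane: 0, carbon tetrachloride: +4, chloroform: +2, methyllithium: -4, methanol: -2.
Net change = -2 − (0) = -2.

-2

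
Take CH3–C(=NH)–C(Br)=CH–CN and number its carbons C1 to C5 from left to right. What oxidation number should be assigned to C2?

+2

C2 has one bond to C (0), one bond to C (0), a double bond to N (2×+1 = +2).
Oxidation state = 0 + 0 + 2 = +2.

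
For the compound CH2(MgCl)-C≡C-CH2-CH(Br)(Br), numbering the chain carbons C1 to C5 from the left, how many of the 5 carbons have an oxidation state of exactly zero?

2

Tallying each carbon's bonds:
C1: 1C, 2H, 1Mg → 0 − 2 − 1 = -3
C2: 4C → 0 = 0
C3: 4C → 0 = 0
C4: 2C, 2H → 0 − 2 = -2
C5: 1C, 1H, 2Br → 0 − 1 + 2 = +1
2 carbons (C2, C3) meet the condition.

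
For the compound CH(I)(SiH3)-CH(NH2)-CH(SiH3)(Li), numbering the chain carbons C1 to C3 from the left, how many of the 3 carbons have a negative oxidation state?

Tallying each carbon's bonds:
C1: 1C, 1H, 1I, 1Si → 0 − 1 + 1 − 1 = -1
C2: 2C, 1H, 1N → 0 − 1 + 1 = 0
C3: 1C, 1H, 1Li, 1Si → 0 − 1 − 1 − 1 = -3
2 carbons (C1, C3) meet the condition.

2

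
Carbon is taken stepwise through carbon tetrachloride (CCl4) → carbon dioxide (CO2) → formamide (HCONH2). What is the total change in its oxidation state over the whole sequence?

Carbon oxidation states along the series — carbon tetrachloride: +4, carbon dioxide: +4, formamide: +2.
Net change = +2 − (+4) = -2.

-2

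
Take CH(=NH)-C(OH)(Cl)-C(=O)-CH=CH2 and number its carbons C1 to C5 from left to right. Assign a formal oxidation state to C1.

Each bond to a more electronegative atom (O, N, halogen) counts +1, each bond to a less electronegative atom (H, metal, B, Si) counts −1, and each C–C bond counts 0.
C1 has one bond to C (0), one bond to H (-1), a double bond to N (2×+1 = +2).
Oxidation state = 0 − 1 + 2 = +1.

+1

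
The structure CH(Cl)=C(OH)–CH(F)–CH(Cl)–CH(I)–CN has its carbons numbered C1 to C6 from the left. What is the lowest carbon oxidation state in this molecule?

0

Count +1 for every bond to an atom more electronegative than carbon and −1 for every bond to one less electronegative; C–C bonds are 0. Tallying each carbon:
C1: 2C, 1H, 1Cl → 0 − 1 + 1 = 0
C2: 3C, 1O → 0 + 1 = +1
C3: 2C, 1H, 1F → 0 − 1 + 1 = 0
C4: 2C, 1H, 1Cl → 0 − 1 + 1 = 0
C5: 2C, 1H, 1I → 0 − 1 + 1 = 0
C6: 1C, 3N → 0 + 3 = +3
The lowest value is 0.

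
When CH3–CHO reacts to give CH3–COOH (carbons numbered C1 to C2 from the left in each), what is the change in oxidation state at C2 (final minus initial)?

+2

Before: C2 has 1 bond to C, 1 bond to H, 2 bonds to O → oxidation state +1.
After: C2 has 1 bond to C, 3 bonds to O → oxidation state +3.
Δ = +3 − (+1) = +2, so this is an oxidation at C2.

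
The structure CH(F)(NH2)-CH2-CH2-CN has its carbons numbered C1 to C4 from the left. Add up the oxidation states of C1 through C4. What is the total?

Tallying each carbon's bonds:
C1: 1C, 1H, 1N, 1F → 0 − 1 + 1 + 1 = +1
C2: 2C, 2H → 0 − 2 = -2
C3: 2C, 2H → 0 − 2 = -2
C4: 1C, 3N → 0 + 3 = +3
Sum = +1 − 2 − 2 + 3 = 0.

0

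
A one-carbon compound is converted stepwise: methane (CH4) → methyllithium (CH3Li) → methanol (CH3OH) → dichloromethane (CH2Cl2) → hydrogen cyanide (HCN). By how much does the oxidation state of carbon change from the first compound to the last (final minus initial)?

+6

Carbon oxidation states along the series — methane: -4, methyllithium: -4, methanol: -2, dichloromethane: 0, hydrogen cyanide: +2.
Net change = +2 − (-4) = +6.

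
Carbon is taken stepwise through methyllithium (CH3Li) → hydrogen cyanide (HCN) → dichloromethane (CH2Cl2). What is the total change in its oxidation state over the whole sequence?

Carbon oxidation states along the series — methyllithium: -4, hydrogen cyanide: +2, dichloromethane: 0.
Net change = 0 − (-4) = +4.

+4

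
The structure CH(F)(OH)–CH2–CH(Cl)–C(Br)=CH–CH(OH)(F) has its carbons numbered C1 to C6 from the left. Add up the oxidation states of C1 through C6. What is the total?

0

Each bond to a more electronegative atom (O, N, halogen) counts +1, each bond to a less electronegative atom (H, metal, B, Si) counts −1, and each C–C bond counts 0. Tallying each carbon:
C1: 1C, 1H, 1O, 1F → 0 − 1 + 1 + 1 = +1
C2: 2C, 2H → 0 − 2 = -2
C3: 2C, 1H, 1Cl → 0 − 1 + 1 = 0
C4: 3C, 1Br → 0 + 1 = +1
C5: 3C, 1H → 0 − 1 = -1
C6: 1C, 1H, 1O, 1F → 0 − 1 + 1 + 1 = +1
Sum = +1 − 2 + 0 + 1 − 1 + 1 = 0.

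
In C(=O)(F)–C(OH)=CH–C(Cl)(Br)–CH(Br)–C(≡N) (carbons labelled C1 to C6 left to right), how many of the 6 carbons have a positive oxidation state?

4

Count +1 for every bond to an atom more electronegative than carbon and −1 for every bond to one less electronegative; C–C bonds are 0. Tallying each carbon:
C1: 1C, 2O, 1F → 0 + 2 + 1 = +3
C2: 3C, 1O → 0 + 1 = +1
C3: 3C, 1H → 0 − 1 = -1
C4: 2C, 1Cl, 1Br → 0 + 1 + 1 = +2
C5: 2C, 1H, 1Br → 0 − 1 + 1 = 0
C6: 1C, 3N → 0 + 3 = +3
4 carbons (C1, C2, C4, C6) meet the condition.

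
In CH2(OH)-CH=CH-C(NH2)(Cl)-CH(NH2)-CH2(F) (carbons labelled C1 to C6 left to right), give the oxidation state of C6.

-1

Count +1 for every bond to an atom more electronegative than carbon and −1 for every bond to one less electronegative; C–C bonds are 0.
C6 has one bond to C (0), one bond to F (+1), one bond to H (-1), one bond to H (-1).
Oxidation state = 0 + 1 − 1 − 1 = -1.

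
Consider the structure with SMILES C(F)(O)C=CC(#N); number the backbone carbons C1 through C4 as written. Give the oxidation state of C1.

+1

Assign +1 per bond to O/N/halogen, −1 per bond to H or an electropositive element, and 0 per bond to carbon.
C1 has one bond to C (0), one bond to H (-1), one bond to F (+1), one bond to O (+1).
Oxidation state = 0 − 1 + 1 + 1 = +1.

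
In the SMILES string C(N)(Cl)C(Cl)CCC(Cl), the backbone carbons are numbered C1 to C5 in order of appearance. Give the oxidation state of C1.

C1 has one bond to C (0), one bond to H (-1), one bond to N (+1), one bond to Cl (+1).
Oxidation state = 0 − 1 + 1 + 1 = +1.

+1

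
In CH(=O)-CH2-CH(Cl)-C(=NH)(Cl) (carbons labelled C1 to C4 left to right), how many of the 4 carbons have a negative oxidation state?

Tallying each carbon's bonds:
C1: 1C, 1H, 2O → 0 − 1 + 2 = +1
C2: 2C, 2H → 0 − 2 = -2
C3: 2C, 1H, 1Cl → 0 − 1 + 1 = 0
C4: 1C, 2N, 1Cl → 0 + 2 + 1 = +3
1 carbon (C2) meets the condition.

1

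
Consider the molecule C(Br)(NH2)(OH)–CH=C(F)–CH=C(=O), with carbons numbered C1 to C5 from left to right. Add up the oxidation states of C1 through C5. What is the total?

+4

Tallying each carbon's bonds:
C1: 1C, 1O, 1N, 1Br → 0 + 1 + 1 + 1 = +3
C2: 3C, 1H → 0 − 1 = -1
C3: 3C, 1F → 0 + 1 = +1
C4: 3C, 1H → 0 − 1 = -1
C5: 2C, 2O → 0 + 2 = +2
Sum = +3 − 1 + 1 − 1 + 2 = +4.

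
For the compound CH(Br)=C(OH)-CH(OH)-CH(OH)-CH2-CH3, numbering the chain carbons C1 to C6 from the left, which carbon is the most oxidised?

C2

Each bond to a more electronegative atom (O, N, halogen) counts +1, each bond to a less electronegative atom (H, metal, B, Si) counts −1, and each C–C bond counts 0. Tallying each carbon:
C1: 2C, 1H, 1Br → 0 − 1 + 1 = 0
C2: 3C, 1O → 0 + 1 = +1
C3: 2C, 1H, 1O → 0 − 1 + 1 = 0
C4: 2C, 1H, 1O → 0 − 1 + 1 = 0
C5: 2C, 2H → 0 − 2 = -2
C6: 1C, 3H → 0 − 3 = -3
The most oxidised carbon is C2 at +1.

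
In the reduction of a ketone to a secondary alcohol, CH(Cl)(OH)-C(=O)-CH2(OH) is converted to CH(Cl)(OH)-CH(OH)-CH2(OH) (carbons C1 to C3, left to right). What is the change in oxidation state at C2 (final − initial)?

Before: C2 has 2 bonds to C, 2 bonds to O → oxidation state +2.
After: C2 has 2 bonds to C, 1 bond to H, 1 bond to O → oxidation state 0.
Δ = 0 − (+2) = -2, so this is a reduction at C2.

-2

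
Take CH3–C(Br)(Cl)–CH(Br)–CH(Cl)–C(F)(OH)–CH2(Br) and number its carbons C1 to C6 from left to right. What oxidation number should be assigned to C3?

0

Each bond to a more electronegative atom (O, N, halogen) counts +1, each bond to a less electronegative atom (H, metal, B, Si) counts −1, and each C–C bond counts 0.
C3 has one bond to C (0), one bond to C (0), one bond to H (-1), one bond to Br (+1).
Oxidation state = 0 + 0 − 1 + 1 = 0.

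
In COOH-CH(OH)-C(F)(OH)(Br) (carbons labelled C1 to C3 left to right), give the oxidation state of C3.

+3

Count +1 for every bond to an atom more electronegative than carbon and −1 for every bond to one less electronegative; C–C bonds are 0.
C3 has one bond to C (0), one bond to F (+1), one bond to O (+1), one bond to Br (+1).
Oxidation state = 0 + 1 + 1 + 1 = +3.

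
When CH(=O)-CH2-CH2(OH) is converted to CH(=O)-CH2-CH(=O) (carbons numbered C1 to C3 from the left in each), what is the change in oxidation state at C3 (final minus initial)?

+2

Before: C3 has 1 bond to C, 2 bonds to H, 1 bond to O → oxidation state -1.
After: C3 has 1 bond to C, 1 bond to H, 2 bonds to O → oxidation state +1.
Δ = +1 − (-1) = +2, so this is an oxidation at C3.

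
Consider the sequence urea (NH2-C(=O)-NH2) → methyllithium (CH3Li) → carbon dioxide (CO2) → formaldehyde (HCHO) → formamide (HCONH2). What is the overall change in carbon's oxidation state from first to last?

Carbon oxidation states along the series — urea: +4, methyllithium: -4, carbon dioxide: +4, formaldehyde: 0, formamide: +2.
Net change = +2 − (+4) = -2.

-2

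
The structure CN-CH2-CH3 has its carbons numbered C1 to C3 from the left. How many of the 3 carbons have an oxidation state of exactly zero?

Each bond to a more electronegative atom (O, N, halogen) counts +1, each bond to a less electronegative atom (H, metal, B, Si) counts −1, and each C–C bond counts 0. Tallying each carbon:
C1: 1C, 3N → 0 + 3 = +3
C2: 2C, 2H → 0 − 2 = -2
C3: 1C, 3H → 0 − 3 = -3
0 carbons meet the condition.

0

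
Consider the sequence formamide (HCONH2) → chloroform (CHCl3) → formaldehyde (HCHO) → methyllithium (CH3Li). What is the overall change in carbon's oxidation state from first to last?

Carbon oxidation states along the series — formamide: +2, chloroform: +2, formaldehyde: 0, methyllithium: -4.
Net change = -4 − (+2) = -6.

-6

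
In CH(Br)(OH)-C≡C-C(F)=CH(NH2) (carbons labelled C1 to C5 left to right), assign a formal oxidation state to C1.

+1

C1 has one bond to C (0), one bond to Br (+1), one bond to O (+1), one bond to H (-1).
Oxidation state = 0 + 1 + 1 − 1 = +1.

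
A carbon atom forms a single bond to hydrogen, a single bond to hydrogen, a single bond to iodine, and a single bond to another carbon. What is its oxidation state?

Bonds to more-electronegative neighbours contribute +1 each, bonds to H or metals contribute −1 each, and C–C bonds contribute 0.
The carbon has one bond to C (0), one bond to I (+1), one bond to H (-1), one bond to H (-1).
Oxidation state = 0 + 1 − 1 − 1 = -1.

-1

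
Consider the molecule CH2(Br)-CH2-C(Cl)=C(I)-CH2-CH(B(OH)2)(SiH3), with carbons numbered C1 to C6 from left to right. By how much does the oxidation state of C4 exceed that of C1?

C4: 3C, 1I → 0 + 1 = +1
C1: 1C, 2H, 1Br → 0 − 2 + 1 = -1
Difference: +1 − (-1) = +2.

+2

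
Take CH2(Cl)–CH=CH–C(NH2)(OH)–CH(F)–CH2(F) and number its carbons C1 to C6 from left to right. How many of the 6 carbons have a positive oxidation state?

1

Count +1 for every bond to an atom more electronegative than carbon and −1 for every bond to one less electronegative; C–C bonds are 0. Tallying each carbon:
C1: 1C, 2H, 1Cl → 0 − 2 + 1 = -1
C2: 3C, 1H → 0 − 1 = -1
C3: 3C, 1H → 0 − 1 = -1
C4: 2C, 1O, 1N → 0 + 1 + 1 = +2
C5: 2C, 1H, 1F → 0 − 1 + 1 = 0
C6: 1C, 2H, 1F → 0 − 2 + 1 = -1
1 carbon (C4) meets the condition.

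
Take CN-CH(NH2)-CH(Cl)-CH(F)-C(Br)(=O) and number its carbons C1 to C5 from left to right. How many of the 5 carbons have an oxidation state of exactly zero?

Tallying each carbon's bonds:
C1: 1C, 3N → 0 + 3 = +3
C2: 2C, 1H, 1N → 0 − 1 + 1 = 0
C3: 2C, 1H, 1Cl → 0 − 1 + 1 = 0
C4: 2C, 1H, 1F → 0 − 1 + 1 = 0
C5: 1C, 2O, 1Br → 0 + 2 + 1 = +3
3 carbons (C2, C3, C4) meet the condition.

3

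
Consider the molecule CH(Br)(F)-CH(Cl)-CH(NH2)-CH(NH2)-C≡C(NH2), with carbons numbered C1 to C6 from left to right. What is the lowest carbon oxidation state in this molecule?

Tallying each carbon's bonds:
C1: 1C, 1H, 1F, 1Br → 0 − 1 + 1 + 1 = +1
C2: 2C, 1H, 1Cl → 0 − 1 + 1 = 0
C3: 2C, 1H, 1N → 0 − 1 + 1 = 0
C4: 2C, 1H, 1N → 0 − 1 + 1 = 0
C5: 4C → 0 = 0
C6: 3C, 1N → 0 + 1 = +1
The lowest value is 0.

0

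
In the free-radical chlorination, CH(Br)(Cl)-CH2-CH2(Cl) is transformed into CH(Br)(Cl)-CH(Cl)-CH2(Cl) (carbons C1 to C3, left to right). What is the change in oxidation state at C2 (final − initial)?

+2

Before: C2 has 2 bonds to C, 2 bonds to H → oxidation state -2.
After: C2 has 2 bonds to C, 1 bond to H, 1 bond to Cl → oxidation state 0.
Δ = 0 − (-2) = +2, so this is an oxidation at C2.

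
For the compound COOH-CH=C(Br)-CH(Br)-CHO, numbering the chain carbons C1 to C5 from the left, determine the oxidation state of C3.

C3 has a double bond to C (2×0 = 0), one bond to C (0), one bond to Br (+1).
Oxidation state = 0 + 0 + 1 = +1.

+1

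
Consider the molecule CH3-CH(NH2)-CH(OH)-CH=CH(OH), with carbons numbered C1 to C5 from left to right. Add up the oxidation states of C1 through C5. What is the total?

-4

Assign +1 per bond to O/N/halogen, −1 per bond to H or an electropositive element, and 0 per bond to carbon. Tallying each carbon:
C1: 1C, 3H → 0 − 3 = -3
C2: 2C, 1H, 1N → 0 − 1 + 1 = 0
C3: 2C, 1H, 1O → 0 − 1 + 1 = 0
C4: 3C, 1H → 0 − 1 = -1
C5: 2C, 1H, 1O → 0 − 1 + 1 = 0
Sum = -3 + 0 + 0 − 1 + 0 = -4.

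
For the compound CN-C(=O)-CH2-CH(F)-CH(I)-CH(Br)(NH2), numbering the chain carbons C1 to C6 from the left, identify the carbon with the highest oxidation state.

C1

Tallying each carbon's bonds:
C1: 1C, 3N → 0 + 3 = +3
C2: 2C, 2O → 0 + 2 = +2
C3: 2C, 2H → 0 − 2 = -2
C4: 2C, 1H, 1F → 0 − 1 + 1 = 0
C5: 2C, 1H, 1I → 0 − 1 + 1 = 0
C6: 1C, 1H, 1N, 1Br → 0 − 1 + 1 + 1 = +1
The most oxidised carbon is C1 at +3.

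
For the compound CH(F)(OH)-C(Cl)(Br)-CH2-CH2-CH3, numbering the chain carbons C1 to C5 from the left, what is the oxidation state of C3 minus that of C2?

-4

C3: 2C, 2H → 0 − 2 = -2
C2: 2C, 1Cl, 1Br → 0 + 1 + 1 = +2
Difference: -2 − (+2) = -4.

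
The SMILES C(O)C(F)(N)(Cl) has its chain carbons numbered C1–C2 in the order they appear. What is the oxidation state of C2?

+3

C2 has one bond to C (0), one bond to F (+1), one bond to N (+1), one bond to Cl (+1).
Oxidation state = 0 + 1 + 1 + 1 = +3.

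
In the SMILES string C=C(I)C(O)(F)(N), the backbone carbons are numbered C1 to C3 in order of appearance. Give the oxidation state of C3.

Each bond to a more electronegative atom (O, N, halogen) counts +1, each bond to a less electronegative atom (H, metal, B, Si) counts −1, and each C–C bond counts 0.
C3 has one bond to C (0), one bond to O (+1), one bond to F (+1), one bond to N (+1).
Oxidation state = 0 + 1 + 1 + 1 = +3.

+3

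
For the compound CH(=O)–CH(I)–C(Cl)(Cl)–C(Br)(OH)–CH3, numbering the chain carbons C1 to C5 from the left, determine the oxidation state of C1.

+1

Count +1 for every bond to an atom more electronegative than carbon and −1 for every bond to one less electronegative; C–C bonds are 0.
C1 has one bond to C (0), a double bond to O (2×+1 = +2), one bond to H (-1).
Oxidation state = 0 + 2 − 1 = +1.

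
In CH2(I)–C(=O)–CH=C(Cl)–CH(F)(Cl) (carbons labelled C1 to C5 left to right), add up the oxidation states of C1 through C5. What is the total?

Tallying each carbon's bonds:
C1: 1C, 2H, 1I → 0 − 2 + 1 = -1
C2: 2C, 2O → 0 + 2 = +2
C3: 3C, 1H → 0 − 1 = -1
C4: 3C, 1Cl → 0 + 1 = +1
C5: 1C, 1H, 1F, 1Cl → 0 − 1 + 1 + 1 = +1
Sum = -1 + 2 − 1 + 1 + 1 = +2.

+2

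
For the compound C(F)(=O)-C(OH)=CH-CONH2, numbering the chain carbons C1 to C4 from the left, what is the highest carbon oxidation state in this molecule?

Tallying each carbon's bonds:
C1: 1C, 2O, 1F → 0 + 2 + 1 = +3
C2: 3C, 1O → 0 + 1 = +1
C3: 3C, 1H → 0 − 1 = -1
C4: 1C, 2O, 1N → 0 + 2 + 1 = +3
The highest value is +3.

+3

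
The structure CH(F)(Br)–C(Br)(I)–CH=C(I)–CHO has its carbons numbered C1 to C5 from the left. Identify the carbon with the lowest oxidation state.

C3

Tallying each carbon's bonds:
C1: 1C, 1H, 1F, 1Br → 0 − 1 + 1 + 1 = +1
C2: 2C, 1Br, 1I → 0 + 1 + 1 = +2
C3: 3C, 1H → 0 − 1 = -1
C4: 3C, 1I → 0 + 1 = +1
C5: 1C, 1H, 2O → 0 − 1 + 2 = +1
The most reduced carbon is C3 at -1.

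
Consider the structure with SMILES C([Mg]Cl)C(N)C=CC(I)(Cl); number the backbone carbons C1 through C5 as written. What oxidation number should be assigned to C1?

Bonds to more-electronegative neighbours contribute +1 each, bonds to H or metals contribute −1 each, and C–C bonds contribute 0.
C1 has one bond to C (0), one bond to Mg (-1), one bond to H (-1), one bond to H (-1).
Oxidation state = 0 − 1 − 1 − 1 = -3.

-3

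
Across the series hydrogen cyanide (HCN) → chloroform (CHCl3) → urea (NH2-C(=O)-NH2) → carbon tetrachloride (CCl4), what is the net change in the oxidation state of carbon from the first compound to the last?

Carbon oxidation states along the series — hydrogen cyanide: +2, chloroform: +2, urea: +4, carbon tetrachloride: +4.
Net change = +4 − (+2) = +2.

+2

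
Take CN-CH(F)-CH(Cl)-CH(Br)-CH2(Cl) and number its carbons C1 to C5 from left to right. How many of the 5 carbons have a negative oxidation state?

1

Bonds to more-electronegative neighbours contribute +1 each, bonds to H or metals contribute −1 each, and C–C bonds contribute 0. Tallying each carbon:
C1: 1C, 3N → 0 + 3 = +3
C2: 2C, 1H, 1F → 0 − 1 + 1 = 0
C3: 2C, 1H, 1Cl → 0 − 1 + 1 = 0
C4: 2C, 1H, 1Br → 0 − 1 + 1 = 0
C5: 1C, 2H, 1Cl → 0 − 2 + 1 = -1
1 carbon (C5) meets the condition.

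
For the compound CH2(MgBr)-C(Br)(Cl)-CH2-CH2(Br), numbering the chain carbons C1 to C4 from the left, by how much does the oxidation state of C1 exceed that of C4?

C1: 1C, 2H, 1Mg → 0 − 2 − 1 = -3
C4: 1C, 2H, 1Br → 0 − 2 + 1 = -1
Difference: -3 − (-1) = -2.

-2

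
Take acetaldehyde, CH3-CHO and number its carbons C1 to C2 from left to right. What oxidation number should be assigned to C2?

+1

Count +1 for every bond to an atom more electronegative than carbon and −1 for every bond to one less electronegative; C–C bonds are 0.
C2 has one bond to H (-1), a double bond to O (2×+1 = +2), one bond to C (0).
Oxidation state = -1 + 2 + 0 = +1.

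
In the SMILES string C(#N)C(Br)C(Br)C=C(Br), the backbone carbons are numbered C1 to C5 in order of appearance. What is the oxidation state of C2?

0

Bonds to more-electronegative neighbours contribute +1 each, bonds to H or metals contribute −1 each, and C–C bonds contribute 0.
C2 has one bond to C (0), one bond to C (0), one bond to Br (+1), one bond to H (-1).
Oxidation state = 0 + 0 + 1 − 1 = 0.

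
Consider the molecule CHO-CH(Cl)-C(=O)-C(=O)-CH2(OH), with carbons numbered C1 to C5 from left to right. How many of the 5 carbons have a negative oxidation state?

1

Tallying each carbon's bonds:
C1: 1C, 1H, 2O → 0 − 1 + 2 = +1
C2: 2C, 1H, 1Cl → 0 − 1 + 1 = 0
C3: 2C, 2O → 0 + 2 = +2
C4: 2C, 2O → 0 + 2 = +2
C5: 1C, 2H, 1O → 0 − 2 + 1 = -1
1 carbon (C5) meets the condition.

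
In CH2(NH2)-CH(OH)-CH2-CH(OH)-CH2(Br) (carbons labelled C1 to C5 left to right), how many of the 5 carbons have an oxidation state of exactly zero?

2

Bonds to more-electronegative neighbours contribute +1 each, bonds to H or metals contribute −1 each, and C–C bonds contribute 0. Tallying each carbon:
C1: 1C, 2H, 1N → 0 − 2 + 1 = -1
C2: 2C, 1H, 1O → 0 − 1 + 1 = 0
C3: 2C, 2H → 0 − 2 = -2
C4: 2C, 1H, 1O → 0 − 1 + 1 = 0
C5: 1C, 2H, 1Br → 0 − 2 + 1 = -1
2 carbons (C2, C4) meet the condition.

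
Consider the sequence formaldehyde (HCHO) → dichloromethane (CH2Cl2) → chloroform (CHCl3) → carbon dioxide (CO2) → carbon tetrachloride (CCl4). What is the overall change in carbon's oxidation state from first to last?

+4

Carbon oxidation states along the series — formaldehyde: 0, dichloromethane: 0, chloroform: +2, carbon dioxide: +4, carbon tetrachloride: +4.
Net change = +4 − (0) = +4.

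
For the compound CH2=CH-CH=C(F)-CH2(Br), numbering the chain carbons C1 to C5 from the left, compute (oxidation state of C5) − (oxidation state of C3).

0

C5: 1C, 2H, 1Br → 0 − 2 + 1 = -1
C3: 3C, 1H → 0 − 1 = -1
Difference: -1 − (-1) = 0.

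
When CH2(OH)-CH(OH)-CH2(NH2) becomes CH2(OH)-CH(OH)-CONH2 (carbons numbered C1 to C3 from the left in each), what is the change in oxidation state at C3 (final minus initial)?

+4

Before: C3 has 1 bond to C, 2 bonds to H, 1 bond to N → oxidation state -1.
After: C3 has 1 bond to C, 2 bonds to O, 1 bond to N → oxidation state +3.
Δ = +3 − (-1) = +4, so this is an oxidation at C3.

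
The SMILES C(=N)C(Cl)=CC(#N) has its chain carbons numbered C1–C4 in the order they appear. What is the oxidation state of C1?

C1 has one bond to C (0), one bond to H (-1), a double bond to N (2×+1 = +2).
Oxidation state = 0 − 1 + 2 = +1.

+1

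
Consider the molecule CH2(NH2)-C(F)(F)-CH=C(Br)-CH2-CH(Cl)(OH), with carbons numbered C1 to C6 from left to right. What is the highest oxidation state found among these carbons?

Assign +1 per bond to O/N/halogen, −1 per bond to H or an electropositive element, and 0 per bond to carbon. Tallying each carbon:
C1: 1C, 2H, 1N → 0 − 2 + 1 = -1
C2: 2C, 2F → 0 + 2 = +2
C3: 3C, 1H → 0 − 1 = -1
C4: 3C, 1Br → 0 + 1 = +1
C5: 2C, 2H → 0 − 2 = -2
C6: 1C, 1H, 1O, 1Cl → 0 − 1 + 1 + 1 = +1
The highest value is +2.

+2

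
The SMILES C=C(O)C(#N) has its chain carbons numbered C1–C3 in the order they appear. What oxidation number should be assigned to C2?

+1

C2 has a double bond to C (2×0 = 0), one bond to C (0), one bond to O (+1).
Oxidation state = 0 + 0 + 1 = +1.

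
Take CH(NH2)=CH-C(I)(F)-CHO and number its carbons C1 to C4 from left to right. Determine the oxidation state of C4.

Each bond to a more electronegative atom (O, N, halogen) counts +1, each bond to a less electronegative atom (H, metal, B, Si) counts −1, and each C–C bond counts 0.
C4 has one bond to C (0), a double bond to O (2×+1 = +2), one bond to H (-1).
Oxidation state = 0 + 2 − 1 = +1.

+1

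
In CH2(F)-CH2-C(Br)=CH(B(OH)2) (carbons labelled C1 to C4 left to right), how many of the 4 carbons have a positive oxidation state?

Tallying each carbon's bonds:
C1: 1C, 2H, 1F → 0 − 2 + 1 = -1
C2: 2C, 2H → 0 − 2 = -2
C3: 3C, 1Br → 0 + 1 = +1
C4: 2C, 1H, 1B → 0 − 1 − 1 = -2
1 carbon (C3) meets the condition.

1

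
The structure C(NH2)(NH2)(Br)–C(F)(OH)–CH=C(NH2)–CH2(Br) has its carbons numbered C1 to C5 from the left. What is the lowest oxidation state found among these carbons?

-1

Tallying each carbon's bonds:
C1: 1C, 2N, 1Br → 0 + 2 + 1 = +3
C2: 2C, 1O, 1F → 0 + 1 + 1 = +2
C3: 3C, 1H → 0 − 1 = -1
C4: 3C, 1N → 0 + 1 = +1
C5: 1C, 2H, 1Br → 0 − 2 + 1 = -1
The lowest value is -1.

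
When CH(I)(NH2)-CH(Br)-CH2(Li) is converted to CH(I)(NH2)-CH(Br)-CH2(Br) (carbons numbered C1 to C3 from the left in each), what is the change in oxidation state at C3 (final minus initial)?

+2

Before: C3 has 1 bond to C, 2 bonds to H, 1 bond to Li → oxidation state -3.
After: C3 has 1 bond to C, 2 bonds to H, 1 bond to Br → oxidation state -1.
Δ = -1 − (-3) = +2, so this is an oxidation at C3.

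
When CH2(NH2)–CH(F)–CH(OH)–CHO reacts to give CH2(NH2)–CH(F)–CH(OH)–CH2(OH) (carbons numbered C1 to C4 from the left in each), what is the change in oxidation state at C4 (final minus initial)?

-2

Before: C4 has 1 bond to C, 1 bond to H, 2 bonds to O → oxidation state +1.
After: C4 has 1 bond to C, 2 bonds to H, 1 bond to O → oxidation state -1.
Δ = -1 − (+1) = -2, so this is a reduction at C4.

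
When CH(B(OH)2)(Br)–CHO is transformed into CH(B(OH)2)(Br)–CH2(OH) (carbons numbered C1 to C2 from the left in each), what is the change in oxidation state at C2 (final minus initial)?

Before: C2 has 1 bond to C, 1 bond to H, 2 bonds to O → oxidation state +1.
After: C2 has 1 bond to C, 2 bonds to H, 1 bond to O → oxidation state -1.
Δ = -1 − (+1) = -2, so this is a reduction at C2.

-2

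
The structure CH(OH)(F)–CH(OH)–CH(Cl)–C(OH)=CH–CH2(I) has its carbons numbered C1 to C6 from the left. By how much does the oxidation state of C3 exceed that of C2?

C3: 2C, 1H, 1Cl → 0 − 1 + 1 = 0
C2: 2C, 1H, 1O → 0 − 1 + 1 = 0
Difference: 0 − (0) = 0.

0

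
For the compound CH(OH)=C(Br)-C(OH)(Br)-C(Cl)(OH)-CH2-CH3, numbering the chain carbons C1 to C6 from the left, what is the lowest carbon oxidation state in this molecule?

-3

Assign +1 per bond to O/N/halogen, −1 per bond to H or an electropositive element, and 0 per bond to carbon. Tallying each carbon:
C1: 2C, 1H, 1O → 0 − 1 + 1 = 0
C2: 3C, 1Br → 0 + 1 = +1
C3: 2C, 1O, 1Br → 0 + 1 + 1 = +2
C4: 2C, 1O, 1Cl → 0 + 1 + 1 = +2
C5: 2C, 2H → 0 − 2 = -2
C6: 1C, 3H → 0 − 3 = -3
The lowest value is -3.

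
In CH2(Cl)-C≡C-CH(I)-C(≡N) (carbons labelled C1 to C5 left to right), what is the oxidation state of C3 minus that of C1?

C3: 4C → 0 = 0
C1: 1C, 2H, 1Cl → 0 − 2 + 1 = -1
Difference: 0 − (-1) = +1.

+1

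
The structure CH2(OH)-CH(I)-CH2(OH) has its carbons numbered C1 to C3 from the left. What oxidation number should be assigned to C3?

-1

C3 has one bond to C (0), one bond to H (-1), one bond to H (-1), one bond to O (+1).
Oxidation state = 0 − 1 − 1 + 1 = -1.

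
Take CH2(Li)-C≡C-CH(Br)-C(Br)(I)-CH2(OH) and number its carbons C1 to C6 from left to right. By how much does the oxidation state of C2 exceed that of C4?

0

C2: 4C → 0 = 0
C4: 2C, 1H, 1Br → 0 − 1 + 1 = 0
Difference: 0 − (0) = 0.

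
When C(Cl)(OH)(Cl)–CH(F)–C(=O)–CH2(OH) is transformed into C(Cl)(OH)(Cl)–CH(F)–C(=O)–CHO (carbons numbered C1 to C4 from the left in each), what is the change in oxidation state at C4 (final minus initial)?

Before: C4 has 1 bond to C, 2 bonds to H, 1 bond to O → oxidation state -1.
After: C4 has 1 bond to C, 1 bond to H, 2 bonds to O → oxidation state +1.
Δ = +1 − (-1) = +2, so this is an oxidation at C4.

+2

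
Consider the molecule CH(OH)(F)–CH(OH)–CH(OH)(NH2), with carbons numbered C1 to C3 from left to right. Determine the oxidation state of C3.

C3 has one bond to C (0), one bond to O (+1), one bond to H (-1), one bond to N (+1).
Oxidation state = 0 + 1 − 1 + 1 = +1.

+1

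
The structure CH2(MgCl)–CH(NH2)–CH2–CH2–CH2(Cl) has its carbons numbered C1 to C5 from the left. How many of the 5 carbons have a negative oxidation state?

4

Assign +1 per bond to O/N/halogen, −1 per bond to H or an electropositive element, and 0 per bond to carbon. Tallying each carbon:
C1: 1C, 2H, 1Mg → 0 − 2 − 1 = -3
C2: 2C, 1H, 1N → 0 − 1 + 1 = 0
C3: 2C, 2H → 0 − 2 = -2
C4: 2C, 2H → 0 − 2 = -2
C5: 1C, 2H, 1Cl → 0 − 2 + 1 = -1
4 carbons (C1, C3, C4, C5) meet the condition.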